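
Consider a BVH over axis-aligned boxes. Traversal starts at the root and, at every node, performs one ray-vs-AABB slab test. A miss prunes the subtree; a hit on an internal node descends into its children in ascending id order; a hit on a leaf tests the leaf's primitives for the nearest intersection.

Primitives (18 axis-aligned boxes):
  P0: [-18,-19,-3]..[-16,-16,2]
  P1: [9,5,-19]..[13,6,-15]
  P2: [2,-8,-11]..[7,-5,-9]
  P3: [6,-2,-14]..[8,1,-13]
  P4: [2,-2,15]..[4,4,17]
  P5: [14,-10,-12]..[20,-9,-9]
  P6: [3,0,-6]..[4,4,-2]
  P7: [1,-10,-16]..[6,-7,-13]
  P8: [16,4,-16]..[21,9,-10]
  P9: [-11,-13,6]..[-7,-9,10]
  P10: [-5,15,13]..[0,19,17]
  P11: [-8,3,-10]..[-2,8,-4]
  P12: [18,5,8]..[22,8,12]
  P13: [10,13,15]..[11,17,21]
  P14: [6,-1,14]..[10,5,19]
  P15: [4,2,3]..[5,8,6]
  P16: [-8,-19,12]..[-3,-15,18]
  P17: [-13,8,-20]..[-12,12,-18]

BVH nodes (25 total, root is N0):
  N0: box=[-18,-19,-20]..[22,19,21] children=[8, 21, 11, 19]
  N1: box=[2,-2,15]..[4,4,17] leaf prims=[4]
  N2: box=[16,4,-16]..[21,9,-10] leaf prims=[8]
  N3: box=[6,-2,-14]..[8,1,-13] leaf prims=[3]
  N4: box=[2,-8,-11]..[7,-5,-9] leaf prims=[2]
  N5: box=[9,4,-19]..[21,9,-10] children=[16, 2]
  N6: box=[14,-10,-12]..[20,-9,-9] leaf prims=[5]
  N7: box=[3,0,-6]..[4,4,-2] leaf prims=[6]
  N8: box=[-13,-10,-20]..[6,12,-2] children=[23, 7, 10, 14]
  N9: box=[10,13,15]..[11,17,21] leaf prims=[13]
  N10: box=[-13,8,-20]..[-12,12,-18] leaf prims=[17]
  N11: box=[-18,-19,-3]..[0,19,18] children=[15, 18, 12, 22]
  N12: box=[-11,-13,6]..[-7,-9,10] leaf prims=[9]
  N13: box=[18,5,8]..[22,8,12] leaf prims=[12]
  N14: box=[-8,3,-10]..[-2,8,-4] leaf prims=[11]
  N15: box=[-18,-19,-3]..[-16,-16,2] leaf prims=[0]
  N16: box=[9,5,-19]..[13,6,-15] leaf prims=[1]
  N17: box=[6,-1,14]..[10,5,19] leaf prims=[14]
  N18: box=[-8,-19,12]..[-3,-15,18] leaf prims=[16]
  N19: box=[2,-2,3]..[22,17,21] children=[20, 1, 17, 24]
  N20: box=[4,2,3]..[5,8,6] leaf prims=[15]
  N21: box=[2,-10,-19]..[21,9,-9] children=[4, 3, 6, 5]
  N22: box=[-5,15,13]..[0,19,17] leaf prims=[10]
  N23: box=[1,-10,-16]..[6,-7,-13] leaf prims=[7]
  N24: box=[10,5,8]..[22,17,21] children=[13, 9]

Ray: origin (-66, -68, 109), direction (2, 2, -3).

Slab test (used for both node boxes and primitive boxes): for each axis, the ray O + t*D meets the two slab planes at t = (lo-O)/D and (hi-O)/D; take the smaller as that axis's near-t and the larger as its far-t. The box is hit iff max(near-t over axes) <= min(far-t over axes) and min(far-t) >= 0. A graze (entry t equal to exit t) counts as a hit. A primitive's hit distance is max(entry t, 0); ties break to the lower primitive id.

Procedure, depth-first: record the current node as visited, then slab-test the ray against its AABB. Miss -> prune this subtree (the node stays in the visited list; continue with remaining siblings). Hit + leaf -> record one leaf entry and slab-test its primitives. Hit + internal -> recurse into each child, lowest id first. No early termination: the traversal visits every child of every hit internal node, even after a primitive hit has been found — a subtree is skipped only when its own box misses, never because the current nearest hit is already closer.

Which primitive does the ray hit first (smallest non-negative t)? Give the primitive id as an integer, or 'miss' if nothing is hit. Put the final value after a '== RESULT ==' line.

Traverse from the root:
N0 x:[24,44] y:[49/2,87/2] z:[88/3,43] -> hit [88/3,43], descend [8, 11, 19, 21]
  N8 x:[53/2,36] y:[29,40] z:[37,43] -> miss, prune
  N11 x:[24,33] y:[49/2,87/2] z:[91/3,112/3] -> hit [91/3,33], descend [12, 15, 18, 22]
    N12 x:[55/2,59/2] y:[55/2,59/2] z:[33,103/3] -> miss, prune
    N15 x:[24,25] y:[49/2,26] z:[107/3,112/3] -> miss, prune
    N18 x:[29,63/2] y:[49/2,53/2] z:[91/3,97/3] -> miss, prune
    N22 x:[61/2,33] y:[83/2,87/2] z:[92/3,32] -> miss, prune
  N19 x:[34,44] y:[33,85/2] z:[88/3,106/3] -> hit [34,106/3], descend [1, 17, 20, 24]
    N1 x:[34,35] y:[33,36] z:[92/3,94/3] -> miss, prune
    N17 x:[36,38] y:[67/2,73/2] z:[30,95/3] -> miss, prune
    N20 x:[35,71/2] y:[35,38] z:[103/3,106/3] -> hit [35,106/3] leaf, test {P15@t=35}
    N24 x:[38,44] y:[73/2,85/2] z:[88/3,101/3] -> miss, prune
  N21 x:[34,87/2] y:[29,77/2] z:[118/3,128/3] -> miss, prune

order=[0, 8, 11, 12, 15, 18, 22, 19, 1, 17, 20, 24, 21]  |boxes|=13  |leaves|=1  hit=P15

== RESULT ==
15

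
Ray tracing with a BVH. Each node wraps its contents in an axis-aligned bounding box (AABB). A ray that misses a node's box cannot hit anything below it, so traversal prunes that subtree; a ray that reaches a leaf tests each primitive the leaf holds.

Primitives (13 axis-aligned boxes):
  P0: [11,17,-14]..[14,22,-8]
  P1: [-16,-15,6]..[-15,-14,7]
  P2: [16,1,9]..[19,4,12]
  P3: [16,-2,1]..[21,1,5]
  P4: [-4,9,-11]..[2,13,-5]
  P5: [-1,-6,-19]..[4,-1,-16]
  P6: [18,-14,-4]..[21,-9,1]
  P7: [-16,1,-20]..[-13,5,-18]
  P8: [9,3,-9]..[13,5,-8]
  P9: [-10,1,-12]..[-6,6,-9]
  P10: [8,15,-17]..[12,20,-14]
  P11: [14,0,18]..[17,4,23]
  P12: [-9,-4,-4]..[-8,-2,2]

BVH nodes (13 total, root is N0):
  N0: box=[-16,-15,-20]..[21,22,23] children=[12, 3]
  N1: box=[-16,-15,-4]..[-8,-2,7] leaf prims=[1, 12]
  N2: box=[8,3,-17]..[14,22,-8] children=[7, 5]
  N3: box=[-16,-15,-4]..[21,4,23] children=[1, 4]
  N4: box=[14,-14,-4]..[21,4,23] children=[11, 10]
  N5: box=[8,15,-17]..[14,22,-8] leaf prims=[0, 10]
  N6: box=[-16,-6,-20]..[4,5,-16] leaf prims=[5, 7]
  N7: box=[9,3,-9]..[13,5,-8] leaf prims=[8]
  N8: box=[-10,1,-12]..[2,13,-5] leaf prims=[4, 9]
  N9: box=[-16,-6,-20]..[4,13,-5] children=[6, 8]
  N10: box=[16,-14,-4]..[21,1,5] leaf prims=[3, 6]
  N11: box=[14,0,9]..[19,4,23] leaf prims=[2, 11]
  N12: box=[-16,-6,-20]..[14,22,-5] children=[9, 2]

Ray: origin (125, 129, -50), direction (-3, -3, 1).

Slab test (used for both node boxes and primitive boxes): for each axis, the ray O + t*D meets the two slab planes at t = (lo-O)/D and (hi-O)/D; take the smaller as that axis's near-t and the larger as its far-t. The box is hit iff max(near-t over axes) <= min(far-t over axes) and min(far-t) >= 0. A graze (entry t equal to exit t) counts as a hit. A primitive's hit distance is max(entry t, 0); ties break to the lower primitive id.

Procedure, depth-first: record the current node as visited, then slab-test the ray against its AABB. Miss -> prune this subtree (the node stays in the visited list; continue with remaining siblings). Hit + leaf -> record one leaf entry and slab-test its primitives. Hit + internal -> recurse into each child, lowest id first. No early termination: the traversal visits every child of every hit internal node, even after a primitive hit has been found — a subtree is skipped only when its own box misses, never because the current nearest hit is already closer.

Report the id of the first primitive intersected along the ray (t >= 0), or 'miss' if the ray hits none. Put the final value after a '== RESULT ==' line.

Traverse from the root:
N0 x:[104/3,47] y:[107/3,48] z:[30,73] -> hit [107/3,47], descend [3, 12]
  N3 x:[104/3,47] y:[125/3,48] z:[46,73] -> hit [46,47], descend [1, 4]
    N1 x:[133/3,47] y:[131/3,48] z:[46,57] -> hit [46,47] leaf, test {P1(miss), P12(miss)}
    N4 x:[104/3,37] y:[125/3,143/3] z:[46,73] -> miss, prune
  N12 x:[37,47] y:[107/3,45] z:[30,45] -> hit [37,45], descend [2, 9]
    N2 x:[37,39] y:[107/3,42] z:[33,42] -> hit [37,39], descend [5, 7]
      N5 x:[37,39] y:[107/3,38] z:[33,42] -> hit [37,38] leaf, test {P0@t=37, P10(miss)}
      N7 x:[112/3,116/3] y:[124/3,42] z:[41,42] -> miss, prune
    N9 x:[121/3,47] y:[116/3,45] z:[30,45] -> hit [121/3,45], descend [6, 8]
      N6 x:[121/3,47] y:[124/3,45] z:[30,34] -> miss, prune
      N8 x:[41,45] y:[116/3,128/3] z:[38,45] -> hit [41,128/3] leaf, test {P4(miss), P9(miss)}

Summary -> nodes [0, 3, 1, 4, 12, 2, 5, 7, 9, 6, 8]; box-tests=11; leaf-entries=3; first=P0

== RESULT ==
0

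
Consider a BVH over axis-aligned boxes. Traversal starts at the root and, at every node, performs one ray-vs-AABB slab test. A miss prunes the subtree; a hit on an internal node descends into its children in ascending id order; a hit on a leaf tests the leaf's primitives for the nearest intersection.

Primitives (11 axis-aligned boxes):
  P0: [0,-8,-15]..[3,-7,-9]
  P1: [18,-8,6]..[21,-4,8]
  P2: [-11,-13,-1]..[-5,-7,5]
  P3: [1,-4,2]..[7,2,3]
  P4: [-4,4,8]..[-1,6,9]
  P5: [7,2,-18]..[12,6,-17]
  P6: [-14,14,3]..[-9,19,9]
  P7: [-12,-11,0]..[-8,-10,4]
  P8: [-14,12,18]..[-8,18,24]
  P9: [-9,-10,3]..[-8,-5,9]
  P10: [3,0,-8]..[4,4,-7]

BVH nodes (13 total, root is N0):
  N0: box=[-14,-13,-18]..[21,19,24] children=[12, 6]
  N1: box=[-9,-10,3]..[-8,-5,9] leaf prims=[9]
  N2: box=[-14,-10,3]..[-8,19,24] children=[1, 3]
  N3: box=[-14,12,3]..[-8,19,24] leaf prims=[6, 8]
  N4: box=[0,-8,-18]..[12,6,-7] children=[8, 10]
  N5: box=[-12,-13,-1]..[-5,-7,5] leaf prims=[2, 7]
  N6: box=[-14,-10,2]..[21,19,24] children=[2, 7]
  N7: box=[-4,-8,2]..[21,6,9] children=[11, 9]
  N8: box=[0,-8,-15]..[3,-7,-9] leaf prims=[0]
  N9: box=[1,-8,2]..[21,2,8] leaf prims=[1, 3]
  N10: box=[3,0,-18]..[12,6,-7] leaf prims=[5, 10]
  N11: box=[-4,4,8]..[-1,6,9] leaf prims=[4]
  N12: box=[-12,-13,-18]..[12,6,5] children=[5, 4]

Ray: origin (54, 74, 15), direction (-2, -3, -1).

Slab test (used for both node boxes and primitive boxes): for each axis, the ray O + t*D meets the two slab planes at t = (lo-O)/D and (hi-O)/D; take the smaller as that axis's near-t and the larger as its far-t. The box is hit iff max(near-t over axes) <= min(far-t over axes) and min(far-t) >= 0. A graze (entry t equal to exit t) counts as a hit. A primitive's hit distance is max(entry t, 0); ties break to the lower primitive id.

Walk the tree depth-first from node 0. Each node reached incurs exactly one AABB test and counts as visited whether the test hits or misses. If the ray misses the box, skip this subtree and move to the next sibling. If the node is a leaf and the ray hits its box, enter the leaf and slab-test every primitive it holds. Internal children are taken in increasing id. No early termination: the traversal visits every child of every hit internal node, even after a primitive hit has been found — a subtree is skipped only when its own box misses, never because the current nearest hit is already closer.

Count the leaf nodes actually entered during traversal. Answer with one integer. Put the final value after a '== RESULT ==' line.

Traverse from the root:
N0 x:[33/2,34] y:[55/3,29] z:[-9,33] -> hit [55/3,29], descend [6, 12]
  N6 x:[33/2,34] y:[55/3,28] z:[-9,13] -> miss, prune
  N12 x:[21,33] y:[68/3,29] z:[10,33] -> hit [68/3,29], descend [4, 5]
    N4 x:[21,27] y:[68/3,82/3] z:[22,33] -> hit [68/3,27], descend [8, 10]
      N8 x:[51/2,27] y:[27,82/3] z:[24,30] -> hit [27,27] leaf, test {P0@t=27}
      N10 x:[21,51/2] y:[68/3,74/3] z:[22,33] -> hit [68/3,74/3] leaf, test {P5(miss), P10(miss)}
    N5 x:[59/2,33] y:[27,29] z:[10,16] -> miss, prune

Summary -> nodes [0, 6, 12, 4, 8, 10, 5]; box-tests=7; leaf-entries=2; first=P0

== RESULT ==
2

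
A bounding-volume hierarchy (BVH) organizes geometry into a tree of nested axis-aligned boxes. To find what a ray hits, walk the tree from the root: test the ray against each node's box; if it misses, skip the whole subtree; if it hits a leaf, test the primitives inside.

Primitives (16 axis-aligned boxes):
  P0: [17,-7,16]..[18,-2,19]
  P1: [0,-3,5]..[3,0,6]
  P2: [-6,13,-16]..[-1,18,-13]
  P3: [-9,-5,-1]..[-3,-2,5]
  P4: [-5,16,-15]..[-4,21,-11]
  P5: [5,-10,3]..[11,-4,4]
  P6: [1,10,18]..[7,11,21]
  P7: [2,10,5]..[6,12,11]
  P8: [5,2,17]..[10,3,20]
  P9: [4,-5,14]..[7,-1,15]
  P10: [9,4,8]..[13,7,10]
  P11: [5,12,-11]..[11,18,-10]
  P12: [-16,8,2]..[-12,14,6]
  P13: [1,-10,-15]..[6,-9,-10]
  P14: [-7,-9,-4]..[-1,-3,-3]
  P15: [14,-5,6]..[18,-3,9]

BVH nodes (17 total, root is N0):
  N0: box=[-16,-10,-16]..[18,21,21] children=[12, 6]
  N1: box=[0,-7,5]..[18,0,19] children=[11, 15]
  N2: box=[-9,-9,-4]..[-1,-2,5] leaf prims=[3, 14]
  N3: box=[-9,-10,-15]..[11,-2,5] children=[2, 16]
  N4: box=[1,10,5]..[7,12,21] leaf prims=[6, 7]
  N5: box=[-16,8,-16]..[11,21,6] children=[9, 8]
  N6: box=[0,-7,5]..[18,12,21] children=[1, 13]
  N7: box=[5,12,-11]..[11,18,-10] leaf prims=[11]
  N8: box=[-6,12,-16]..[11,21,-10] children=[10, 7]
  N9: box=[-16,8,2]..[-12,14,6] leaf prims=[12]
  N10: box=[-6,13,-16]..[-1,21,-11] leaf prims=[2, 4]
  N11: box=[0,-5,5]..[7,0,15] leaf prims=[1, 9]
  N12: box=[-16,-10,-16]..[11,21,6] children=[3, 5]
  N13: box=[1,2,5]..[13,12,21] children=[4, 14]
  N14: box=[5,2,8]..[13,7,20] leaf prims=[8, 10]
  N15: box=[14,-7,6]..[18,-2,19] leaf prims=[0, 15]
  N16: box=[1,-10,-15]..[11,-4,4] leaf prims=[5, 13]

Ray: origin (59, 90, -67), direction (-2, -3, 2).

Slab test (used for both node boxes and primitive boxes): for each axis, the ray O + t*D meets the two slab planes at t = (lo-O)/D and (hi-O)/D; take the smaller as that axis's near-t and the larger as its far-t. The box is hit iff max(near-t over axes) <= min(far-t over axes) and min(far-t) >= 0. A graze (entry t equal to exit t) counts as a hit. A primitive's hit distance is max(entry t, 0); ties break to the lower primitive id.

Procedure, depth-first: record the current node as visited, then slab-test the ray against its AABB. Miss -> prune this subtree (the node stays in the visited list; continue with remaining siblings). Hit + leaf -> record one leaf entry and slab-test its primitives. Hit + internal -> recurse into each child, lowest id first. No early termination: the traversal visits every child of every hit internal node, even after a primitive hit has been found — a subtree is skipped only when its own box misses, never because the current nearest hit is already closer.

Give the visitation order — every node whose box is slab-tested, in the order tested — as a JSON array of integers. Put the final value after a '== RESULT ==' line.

Traverse from the root:
N0 x:[41/2,75/2] y:[23,100/3] z:[51/2,44] -> hit [51/2,100/3], descend [6, 12]
  N6 x:[41/2,59/2] y:[26,97/3] z:[36,44] -> miss, prune
  N12 x:[24,75/2] y:[23,100/3] z:[51/2,73/2] -> hit [51/2,100/3], descend [3, 5]
    N3 x:[24,34] y:[92/3,100/3] z:[26,36] -> hit [92/3,100/3], descend [2, 16]
      N2 x:[30,34] y:[92/3,33] z:[63/2,36] -> hit [63/2,33] leaf, test {P3(miss), P14@t=63/2}
      N16 x:[24,29] y:[94/3,100/3] z:[26,71/2] -> miss, prune
    N5 x:[24,75/2] y:[23,82/3] z:[51/2,73/2] -> hit [51/2,82/3], descend [8, 9]
      N8 x:[24,65/2] y:[23,26] z:[51/2,57/2] -> hit [51/2,26], descend [7, 10]
        N7 x:[24,27] y:[24,26] z:[28,57/2] -> miss, prune
        N10 x:[30,65/2] y:[23,77/3] z:[51/2,28] -> miss, prune
      N9 x:[71/2,75/2] y:[76/3,82/3] z:[69/2,73/2] -> miss, prune

order=[0, 6, 12, 3, 2, 16, 5, 8, 7, 10, 9]  |boxes|=11  |leaves|=1  hit=P14

== RESULT ==
[0, 6, 12, 3, 2, 16, 5, 8, 7, 10, 9]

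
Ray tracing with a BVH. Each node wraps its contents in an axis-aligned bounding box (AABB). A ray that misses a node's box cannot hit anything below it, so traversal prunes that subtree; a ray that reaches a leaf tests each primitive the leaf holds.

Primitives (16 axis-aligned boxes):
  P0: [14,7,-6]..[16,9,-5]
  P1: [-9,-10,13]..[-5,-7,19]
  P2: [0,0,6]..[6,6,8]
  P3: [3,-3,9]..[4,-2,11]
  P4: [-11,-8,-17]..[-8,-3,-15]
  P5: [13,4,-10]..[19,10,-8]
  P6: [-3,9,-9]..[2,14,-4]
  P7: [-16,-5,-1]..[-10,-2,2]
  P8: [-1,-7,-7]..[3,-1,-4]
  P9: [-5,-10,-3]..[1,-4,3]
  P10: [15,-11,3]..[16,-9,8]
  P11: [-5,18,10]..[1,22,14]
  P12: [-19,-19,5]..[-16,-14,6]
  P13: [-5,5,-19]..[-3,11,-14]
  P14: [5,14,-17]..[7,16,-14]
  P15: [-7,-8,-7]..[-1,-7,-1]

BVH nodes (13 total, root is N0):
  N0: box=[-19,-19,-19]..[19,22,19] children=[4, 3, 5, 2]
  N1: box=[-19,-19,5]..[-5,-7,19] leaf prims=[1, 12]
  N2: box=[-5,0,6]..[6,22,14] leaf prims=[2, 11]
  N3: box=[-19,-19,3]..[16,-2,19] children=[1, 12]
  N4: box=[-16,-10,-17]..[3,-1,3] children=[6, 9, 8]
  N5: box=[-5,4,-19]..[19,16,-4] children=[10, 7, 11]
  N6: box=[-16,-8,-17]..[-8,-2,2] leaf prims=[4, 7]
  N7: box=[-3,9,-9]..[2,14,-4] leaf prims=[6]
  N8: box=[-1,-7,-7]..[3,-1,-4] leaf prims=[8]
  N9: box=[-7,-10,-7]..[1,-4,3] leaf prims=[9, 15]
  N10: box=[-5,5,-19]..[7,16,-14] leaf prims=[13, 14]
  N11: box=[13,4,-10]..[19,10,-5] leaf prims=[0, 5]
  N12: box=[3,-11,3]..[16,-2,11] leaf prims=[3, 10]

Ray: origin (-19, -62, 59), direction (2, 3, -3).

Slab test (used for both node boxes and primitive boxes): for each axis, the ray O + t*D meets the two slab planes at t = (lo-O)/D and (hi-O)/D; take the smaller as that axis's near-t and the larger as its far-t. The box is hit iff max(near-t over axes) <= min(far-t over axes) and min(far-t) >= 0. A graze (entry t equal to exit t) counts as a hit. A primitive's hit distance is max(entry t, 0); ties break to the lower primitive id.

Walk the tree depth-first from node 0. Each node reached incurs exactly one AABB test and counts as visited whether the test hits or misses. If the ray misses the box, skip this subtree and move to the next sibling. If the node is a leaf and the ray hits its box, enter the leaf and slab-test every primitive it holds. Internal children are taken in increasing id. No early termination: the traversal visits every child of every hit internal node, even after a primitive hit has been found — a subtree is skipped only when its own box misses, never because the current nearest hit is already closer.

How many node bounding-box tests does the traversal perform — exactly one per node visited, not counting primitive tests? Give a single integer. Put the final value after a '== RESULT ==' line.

Trace the traversal:
N0 x:[0,19] y:[43/3,28] z:[40/3,26] -> hit [43/3,19], descend [2, 3, 4, 5]
  N2 x:[7,25/2] y:[62/3,28] z:[15,53/3] -> miss, prune
  N3 x:[0,35/2] y:[43/3,20] z:[40/3,56/3] -> hit [43/3,35/2], descend [1, 12]
    N1 x:[0,7] y:[43/3,55/3] z:[40/3,18] -> miss, prune
    N12 x:[11,35/2] y:[17,20] z:[16,56/3] -> hit [17,35/2] leaf, test {P3(miss), P10@t=17}
  N4 x:[3/2,11] y:[52/3,61/3] z:[56/3,76/3] -> miss, prune
  N5 x:[7,19] y:[22,26] z:[21,26] -> miss, prune

Summary -> nodes [0, 2, 3, 1, 12, 4, 5]; box-tests=7; leaf-entries=1; first=P10

== RESULT ==
7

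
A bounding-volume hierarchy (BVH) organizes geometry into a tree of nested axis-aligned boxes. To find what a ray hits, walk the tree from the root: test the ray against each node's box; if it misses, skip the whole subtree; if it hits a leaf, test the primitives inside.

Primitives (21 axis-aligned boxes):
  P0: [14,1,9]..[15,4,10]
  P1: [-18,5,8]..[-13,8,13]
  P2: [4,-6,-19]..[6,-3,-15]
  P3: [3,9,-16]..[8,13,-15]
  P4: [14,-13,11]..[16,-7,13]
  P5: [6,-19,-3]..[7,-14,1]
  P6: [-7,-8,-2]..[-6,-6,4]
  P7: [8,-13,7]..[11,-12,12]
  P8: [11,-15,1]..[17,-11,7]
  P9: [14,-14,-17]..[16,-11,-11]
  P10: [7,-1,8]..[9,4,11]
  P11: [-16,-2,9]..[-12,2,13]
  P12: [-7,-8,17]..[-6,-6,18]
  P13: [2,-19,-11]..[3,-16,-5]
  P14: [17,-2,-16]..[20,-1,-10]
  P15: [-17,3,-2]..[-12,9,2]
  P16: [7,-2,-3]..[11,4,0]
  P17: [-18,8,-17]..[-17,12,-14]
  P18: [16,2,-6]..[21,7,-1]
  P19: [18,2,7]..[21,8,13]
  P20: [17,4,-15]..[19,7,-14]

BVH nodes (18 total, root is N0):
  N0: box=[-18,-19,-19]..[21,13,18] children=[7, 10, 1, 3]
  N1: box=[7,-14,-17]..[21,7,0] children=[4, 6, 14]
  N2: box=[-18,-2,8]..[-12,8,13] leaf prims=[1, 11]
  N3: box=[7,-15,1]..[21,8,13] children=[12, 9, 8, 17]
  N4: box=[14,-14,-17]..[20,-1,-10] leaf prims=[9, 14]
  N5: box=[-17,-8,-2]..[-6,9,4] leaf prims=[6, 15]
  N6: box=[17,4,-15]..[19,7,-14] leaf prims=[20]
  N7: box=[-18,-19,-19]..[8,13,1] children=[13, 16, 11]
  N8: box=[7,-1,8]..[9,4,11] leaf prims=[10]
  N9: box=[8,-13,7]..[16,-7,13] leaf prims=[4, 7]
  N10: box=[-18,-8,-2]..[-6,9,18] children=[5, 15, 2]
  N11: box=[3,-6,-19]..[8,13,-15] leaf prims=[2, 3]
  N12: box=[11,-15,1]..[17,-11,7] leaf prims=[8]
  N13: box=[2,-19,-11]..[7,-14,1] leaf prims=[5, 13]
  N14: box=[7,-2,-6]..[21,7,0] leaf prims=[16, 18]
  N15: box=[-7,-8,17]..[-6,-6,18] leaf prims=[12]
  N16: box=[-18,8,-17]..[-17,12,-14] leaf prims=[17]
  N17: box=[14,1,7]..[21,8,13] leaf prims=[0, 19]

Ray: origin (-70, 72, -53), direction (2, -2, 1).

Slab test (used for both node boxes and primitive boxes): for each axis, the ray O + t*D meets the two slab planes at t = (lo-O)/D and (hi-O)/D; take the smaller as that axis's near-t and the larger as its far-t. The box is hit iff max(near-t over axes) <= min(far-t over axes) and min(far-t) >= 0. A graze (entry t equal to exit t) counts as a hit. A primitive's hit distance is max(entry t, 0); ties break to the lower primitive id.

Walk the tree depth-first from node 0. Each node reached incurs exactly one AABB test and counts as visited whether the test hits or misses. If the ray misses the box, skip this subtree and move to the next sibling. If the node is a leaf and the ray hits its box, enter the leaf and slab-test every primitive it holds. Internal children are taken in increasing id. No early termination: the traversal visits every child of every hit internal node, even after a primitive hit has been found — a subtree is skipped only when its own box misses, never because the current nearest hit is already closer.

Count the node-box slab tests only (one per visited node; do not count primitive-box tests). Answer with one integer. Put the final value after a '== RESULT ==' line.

Walk:
N0 x:[26,91/2] y:[59/2,91/2] z:[34,71] -> hit [34,91/2], descend [1, 3, 7, 10]
  N1 x:[77/2,91/2] y:[65/2,43] z:[36,53] -> hit [77/2,43], descend [4, 6, 14]
    N4 x:[42,45] y:[73/2,43] z:[36,43] -> hit [42,43] leaf, test {P9@t=42, P14(miss)}
    N6 x:[87/2,89/2] y:[65/2,34] z:[38,39] -> miss, prune
    N14 x:[77/2,91/2] y:[65/2,37] z:[47,53] -> miss, prune
  N3 x:[77/2,91/2] y:[32,87/2] z:[54,66] -> miss, prune
  N7 x:[26,39] y:[59/2,91/2] z:[34,54] -> hit [34,39], descend [11, 13, 16]
    N11 x:[73/2,39] y:[59/2,39] z:[34,38] -> hit [73/2,38] leaf, test {P2@t=75/2, P3(miss)}
    N13 x:[36,77/2] y:[43,91/2] z:[42,54] -> miss, prune
    N16 x:[26,53/2] y:[30,32] z:[36,39] -> miss, prune
  N10 x:[26,32] y:[63/2,40] z:[51,71] -> miss, prune

Summary -> nodes [0, 1, 4, 6, 14, 3, 7, 11, 13, 16, 10]; box-tests=11; leaf-entries=2; first=P2

== RESULT ==
11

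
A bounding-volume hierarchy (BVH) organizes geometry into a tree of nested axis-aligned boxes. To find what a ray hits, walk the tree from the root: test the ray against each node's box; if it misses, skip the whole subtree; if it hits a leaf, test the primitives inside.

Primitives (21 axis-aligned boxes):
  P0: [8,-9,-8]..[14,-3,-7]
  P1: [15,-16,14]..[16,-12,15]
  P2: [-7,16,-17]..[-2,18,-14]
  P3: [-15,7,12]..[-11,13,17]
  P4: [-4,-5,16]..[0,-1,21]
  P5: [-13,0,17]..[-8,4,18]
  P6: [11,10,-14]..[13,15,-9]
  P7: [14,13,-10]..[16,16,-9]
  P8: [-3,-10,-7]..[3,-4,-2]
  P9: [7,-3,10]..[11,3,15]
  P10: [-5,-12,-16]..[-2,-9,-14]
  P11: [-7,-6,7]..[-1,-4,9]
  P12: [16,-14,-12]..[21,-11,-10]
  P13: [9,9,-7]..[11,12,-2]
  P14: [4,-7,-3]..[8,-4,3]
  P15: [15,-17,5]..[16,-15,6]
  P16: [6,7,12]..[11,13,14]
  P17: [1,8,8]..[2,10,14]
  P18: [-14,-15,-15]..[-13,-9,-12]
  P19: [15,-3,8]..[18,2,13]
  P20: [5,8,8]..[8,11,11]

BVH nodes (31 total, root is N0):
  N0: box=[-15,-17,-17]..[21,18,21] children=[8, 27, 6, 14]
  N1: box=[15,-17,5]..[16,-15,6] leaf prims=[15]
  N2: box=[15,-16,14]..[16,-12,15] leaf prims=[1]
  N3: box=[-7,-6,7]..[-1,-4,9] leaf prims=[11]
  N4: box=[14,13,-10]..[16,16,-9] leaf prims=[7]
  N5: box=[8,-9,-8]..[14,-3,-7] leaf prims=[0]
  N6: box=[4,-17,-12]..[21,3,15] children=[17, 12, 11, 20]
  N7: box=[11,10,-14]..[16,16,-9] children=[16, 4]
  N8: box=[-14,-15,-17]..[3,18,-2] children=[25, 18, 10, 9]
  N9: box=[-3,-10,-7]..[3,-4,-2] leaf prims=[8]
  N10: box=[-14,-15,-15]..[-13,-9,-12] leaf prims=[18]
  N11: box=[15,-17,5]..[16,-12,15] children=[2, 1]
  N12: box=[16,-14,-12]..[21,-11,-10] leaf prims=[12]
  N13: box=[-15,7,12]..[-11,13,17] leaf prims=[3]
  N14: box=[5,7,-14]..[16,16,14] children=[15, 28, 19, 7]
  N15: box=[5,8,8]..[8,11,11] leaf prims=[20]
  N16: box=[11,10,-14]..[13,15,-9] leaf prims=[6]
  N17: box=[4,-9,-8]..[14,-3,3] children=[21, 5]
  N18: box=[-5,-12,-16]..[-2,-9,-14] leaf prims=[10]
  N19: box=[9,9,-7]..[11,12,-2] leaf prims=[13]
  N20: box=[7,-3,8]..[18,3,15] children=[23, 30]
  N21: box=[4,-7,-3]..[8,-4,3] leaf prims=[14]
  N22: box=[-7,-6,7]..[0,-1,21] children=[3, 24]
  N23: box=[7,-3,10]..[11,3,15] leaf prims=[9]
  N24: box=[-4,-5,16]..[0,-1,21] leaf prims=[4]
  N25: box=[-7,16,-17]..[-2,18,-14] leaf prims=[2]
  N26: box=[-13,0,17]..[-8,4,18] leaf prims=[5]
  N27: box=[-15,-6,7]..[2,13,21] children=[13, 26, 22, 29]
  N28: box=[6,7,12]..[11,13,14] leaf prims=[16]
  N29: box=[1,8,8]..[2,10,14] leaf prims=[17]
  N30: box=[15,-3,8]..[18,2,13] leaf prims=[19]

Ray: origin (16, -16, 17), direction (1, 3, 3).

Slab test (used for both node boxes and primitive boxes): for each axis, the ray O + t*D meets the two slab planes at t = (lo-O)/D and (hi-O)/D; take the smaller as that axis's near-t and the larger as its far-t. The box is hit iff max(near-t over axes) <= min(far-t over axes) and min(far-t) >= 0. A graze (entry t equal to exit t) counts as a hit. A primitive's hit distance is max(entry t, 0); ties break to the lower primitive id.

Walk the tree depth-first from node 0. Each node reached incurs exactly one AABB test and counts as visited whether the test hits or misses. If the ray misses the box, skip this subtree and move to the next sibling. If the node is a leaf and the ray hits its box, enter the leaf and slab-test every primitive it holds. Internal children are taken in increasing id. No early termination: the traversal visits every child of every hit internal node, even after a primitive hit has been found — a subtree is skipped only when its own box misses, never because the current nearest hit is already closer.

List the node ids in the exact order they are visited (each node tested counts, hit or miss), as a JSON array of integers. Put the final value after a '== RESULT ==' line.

Trace the traversal:
N0 x:[-31,5] y:[-1/3,34/3] z:[-34/3,4/3] -> hit [-1/3,4/3], descend [6, 8, 14, 27]
  N6 x:[-12,5] y:[-1/3,19/3] z:[-29/3,-2/3] -> miss, prune
  N8 x:[-30,-13] y:[1/3,34/3] z:[-34/3,-19/3] -> miss, prune
  N14 x:[-11,0] y:[23/3,32/3] z:[-31/3,-1] -> miss, prune
  N27 x:[-31,-14] y:[10/3,29/3] z:[-10/3,4/3] -> miss, prune

Summary -> nodes [0, 6, 8, 14, 27]; box-tests=5; leaf-entries=0; first=miss

== RESULT ==
[0, 6, 8, 14, 27]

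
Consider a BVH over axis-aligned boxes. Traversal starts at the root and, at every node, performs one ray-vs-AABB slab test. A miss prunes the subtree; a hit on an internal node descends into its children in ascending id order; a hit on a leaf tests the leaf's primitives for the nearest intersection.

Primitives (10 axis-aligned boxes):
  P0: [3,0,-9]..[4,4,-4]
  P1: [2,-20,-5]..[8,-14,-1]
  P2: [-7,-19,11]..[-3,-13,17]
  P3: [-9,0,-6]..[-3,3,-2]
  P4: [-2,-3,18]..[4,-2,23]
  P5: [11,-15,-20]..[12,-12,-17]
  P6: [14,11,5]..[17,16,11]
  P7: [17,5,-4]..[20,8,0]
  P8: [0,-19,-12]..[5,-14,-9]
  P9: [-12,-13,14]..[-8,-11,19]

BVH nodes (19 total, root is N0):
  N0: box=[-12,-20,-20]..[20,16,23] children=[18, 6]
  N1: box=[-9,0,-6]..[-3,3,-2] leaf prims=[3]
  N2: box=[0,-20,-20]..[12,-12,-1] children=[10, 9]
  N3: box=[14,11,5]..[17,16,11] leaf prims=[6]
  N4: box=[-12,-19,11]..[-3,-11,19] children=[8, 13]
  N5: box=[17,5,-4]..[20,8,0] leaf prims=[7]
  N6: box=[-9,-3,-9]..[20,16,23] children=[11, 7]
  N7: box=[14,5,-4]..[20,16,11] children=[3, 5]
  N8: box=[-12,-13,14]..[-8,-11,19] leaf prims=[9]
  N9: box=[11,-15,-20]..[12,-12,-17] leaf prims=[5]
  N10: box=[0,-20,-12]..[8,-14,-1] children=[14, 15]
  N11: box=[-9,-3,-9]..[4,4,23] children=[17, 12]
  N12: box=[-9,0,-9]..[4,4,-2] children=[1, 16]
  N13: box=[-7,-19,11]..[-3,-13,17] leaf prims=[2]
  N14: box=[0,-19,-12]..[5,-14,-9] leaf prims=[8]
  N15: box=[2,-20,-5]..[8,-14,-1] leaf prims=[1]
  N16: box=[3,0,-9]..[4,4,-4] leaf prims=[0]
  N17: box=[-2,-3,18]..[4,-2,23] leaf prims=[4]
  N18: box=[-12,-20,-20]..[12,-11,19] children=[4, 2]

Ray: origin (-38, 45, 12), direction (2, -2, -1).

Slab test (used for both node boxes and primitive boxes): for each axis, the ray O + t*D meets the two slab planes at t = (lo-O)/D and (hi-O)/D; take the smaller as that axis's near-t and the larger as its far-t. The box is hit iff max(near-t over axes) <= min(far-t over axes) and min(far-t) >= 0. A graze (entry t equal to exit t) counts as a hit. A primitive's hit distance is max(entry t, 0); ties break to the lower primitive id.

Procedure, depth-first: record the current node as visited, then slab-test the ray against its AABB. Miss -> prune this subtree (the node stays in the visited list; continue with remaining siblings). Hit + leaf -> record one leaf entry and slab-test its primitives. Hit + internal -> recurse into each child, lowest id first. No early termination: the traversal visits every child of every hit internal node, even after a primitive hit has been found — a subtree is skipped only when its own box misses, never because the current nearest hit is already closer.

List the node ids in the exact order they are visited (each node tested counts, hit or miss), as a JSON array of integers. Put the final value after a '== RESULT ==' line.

Trace the traversal:
N0 x:[13,29] y:[29/2,65/2] z:[-11,32] -> hit [29/2,29], descend [6, 18]
  N6 x:[29/2,29] y:[29/2,24] z:[-11,21] -> hit [29/2,21], descend [7, 11]
    N7 x:[26,29] y:[29/2,20] z:[1,16] -> miss, prune
    N11 x:[29/2,21] y:[41/2,24] z:[-11,21] -> hit [41/2,21], descend [12, 17]
      N12 x:[29/2,21] y:[41/2,45/2] z:[14,21] -> hit [41/2,21], descend [1, 16]
        N1 x:[29/2,35/2] y:[21,45/2] z:[14,18] -> miss, prune
        N16 x:[41/2,21] y:[41/2,45/2] z:[16,21] -> hit [41/2,21] leaf, test {P0@t=41/2}
      N17 x:[18,21] y:[47/2,24] z:[-11,-6] -> miss, prune
  N18 x:[13,25] y:[28,65/2] z:[-7,32] -> miss, prune

Summary -> nodes [0, 6, 7, 11, 12, 1, 16, 17, 18]; box-tests=9; leaf-entries=1; first=P0

== RESULT ==
[0, 6, 7, 11, 12, 1, 16, 17, 18]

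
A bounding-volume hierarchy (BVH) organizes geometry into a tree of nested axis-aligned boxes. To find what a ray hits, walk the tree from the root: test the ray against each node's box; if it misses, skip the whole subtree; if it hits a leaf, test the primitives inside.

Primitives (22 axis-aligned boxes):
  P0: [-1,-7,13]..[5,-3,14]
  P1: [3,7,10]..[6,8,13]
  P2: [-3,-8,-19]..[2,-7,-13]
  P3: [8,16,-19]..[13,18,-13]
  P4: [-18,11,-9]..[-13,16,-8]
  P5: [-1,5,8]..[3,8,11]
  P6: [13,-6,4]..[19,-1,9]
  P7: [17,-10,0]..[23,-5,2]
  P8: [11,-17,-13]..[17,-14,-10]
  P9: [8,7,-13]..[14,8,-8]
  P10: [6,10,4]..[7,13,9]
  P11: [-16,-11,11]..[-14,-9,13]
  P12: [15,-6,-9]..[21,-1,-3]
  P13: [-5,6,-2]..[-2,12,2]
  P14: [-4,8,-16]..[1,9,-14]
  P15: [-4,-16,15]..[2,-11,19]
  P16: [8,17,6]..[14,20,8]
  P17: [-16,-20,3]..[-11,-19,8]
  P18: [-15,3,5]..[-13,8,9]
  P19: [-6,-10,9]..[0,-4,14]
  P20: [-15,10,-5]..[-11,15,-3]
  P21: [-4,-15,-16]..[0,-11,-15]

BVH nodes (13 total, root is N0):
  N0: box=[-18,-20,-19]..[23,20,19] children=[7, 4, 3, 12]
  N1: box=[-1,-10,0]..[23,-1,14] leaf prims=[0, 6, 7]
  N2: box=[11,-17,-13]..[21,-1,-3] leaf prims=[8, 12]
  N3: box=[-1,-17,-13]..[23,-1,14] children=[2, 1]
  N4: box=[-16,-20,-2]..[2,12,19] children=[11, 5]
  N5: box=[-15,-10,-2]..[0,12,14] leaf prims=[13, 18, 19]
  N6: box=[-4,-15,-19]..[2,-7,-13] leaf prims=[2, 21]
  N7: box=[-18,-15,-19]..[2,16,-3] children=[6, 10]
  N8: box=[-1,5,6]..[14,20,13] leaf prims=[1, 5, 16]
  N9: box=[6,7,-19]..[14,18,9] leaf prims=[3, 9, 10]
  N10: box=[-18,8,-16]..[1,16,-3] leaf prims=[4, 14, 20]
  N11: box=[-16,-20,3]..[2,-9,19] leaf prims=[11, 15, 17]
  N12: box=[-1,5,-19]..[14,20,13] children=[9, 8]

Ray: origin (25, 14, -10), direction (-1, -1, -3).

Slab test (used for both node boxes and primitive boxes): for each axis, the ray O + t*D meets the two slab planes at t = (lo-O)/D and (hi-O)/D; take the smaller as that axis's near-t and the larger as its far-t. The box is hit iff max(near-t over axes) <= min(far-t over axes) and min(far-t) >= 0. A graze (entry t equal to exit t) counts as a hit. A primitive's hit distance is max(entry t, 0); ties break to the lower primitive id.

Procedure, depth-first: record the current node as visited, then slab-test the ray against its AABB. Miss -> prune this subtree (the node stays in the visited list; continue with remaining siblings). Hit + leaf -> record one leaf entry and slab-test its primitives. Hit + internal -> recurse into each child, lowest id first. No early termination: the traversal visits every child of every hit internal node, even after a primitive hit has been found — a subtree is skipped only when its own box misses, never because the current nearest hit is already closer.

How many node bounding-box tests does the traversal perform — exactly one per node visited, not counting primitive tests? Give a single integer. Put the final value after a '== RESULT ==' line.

Traverse from the root:
N0 x:[2,43] y:[-6,34] z:[-29/3,3] -> hit [2,3], descend [3, 4, 7, 12]
  N3 x:[2,26] y:[15,31] z:[-8,1] -> miss, prune
  N4 x:[23,41] y:[2,34] z:[-29/3,-8/3] -> miss, prune
  N7 x:[23,43] y:[-2,29] z:[-7/3,3] -> miss, prune
  N12 x:[11,26] y:[-6,9] z:[-23/3,3] -> miss, prune

Visited [0, 3, 4, 7, 12]. Tests: 5 box, 0 leaf. Nearest: miss.

== RESULT ==
5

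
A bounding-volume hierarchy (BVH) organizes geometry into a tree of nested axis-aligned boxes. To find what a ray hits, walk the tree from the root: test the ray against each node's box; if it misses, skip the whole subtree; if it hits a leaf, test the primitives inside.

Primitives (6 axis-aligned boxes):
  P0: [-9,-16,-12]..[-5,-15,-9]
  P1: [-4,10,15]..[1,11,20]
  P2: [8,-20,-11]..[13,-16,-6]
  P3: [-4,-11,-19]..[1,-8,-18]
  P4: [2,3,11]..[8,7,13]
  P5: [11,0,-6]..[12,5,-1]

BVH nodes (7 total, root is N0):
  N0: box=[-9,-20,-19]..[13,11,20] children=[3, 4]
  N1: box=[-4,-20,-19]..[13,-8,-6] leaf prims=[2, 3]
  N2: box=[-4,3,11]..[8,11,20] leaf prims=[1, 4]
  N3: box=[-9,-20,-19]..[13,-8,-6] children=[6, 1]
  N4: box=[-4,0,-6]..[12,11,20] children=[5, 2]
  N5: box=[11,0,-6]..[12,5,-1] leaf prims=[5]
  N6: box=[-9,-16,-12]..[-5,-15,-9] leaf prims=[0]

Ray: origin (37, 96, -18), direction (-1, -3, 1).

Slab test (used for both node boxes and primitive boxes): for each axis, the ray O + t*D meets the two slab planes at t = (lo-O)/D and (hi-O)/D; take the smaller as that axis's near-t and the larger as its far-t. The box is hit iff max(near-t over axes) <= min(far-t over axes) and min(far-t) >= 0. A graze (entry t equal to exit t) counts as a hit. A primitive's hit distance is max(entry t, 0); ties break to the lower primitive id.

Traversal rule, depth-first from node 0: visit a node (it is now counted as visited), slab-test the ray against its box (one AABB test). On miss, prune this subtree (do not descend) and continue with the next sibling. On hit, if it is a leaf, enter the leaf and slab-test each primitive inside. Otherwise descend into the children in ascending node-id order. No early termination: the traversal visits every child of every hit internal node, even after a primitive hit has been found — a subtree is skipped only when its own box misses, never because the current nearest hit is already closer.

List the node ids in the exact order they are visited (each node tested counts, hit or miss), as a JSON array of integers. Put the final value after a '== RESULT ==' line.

Trace the traversal:
N0 x:[24,46] y:[85/3,116/3] z:[-1,38] -> hit [85/3,38], descend [3, 4]
  N3 x:[24,46] y:[104/3,116/3] z:[-1,12] -> miss, prune
  N4 x:[25,41] y:[85/3,32] z:[12,38] -> hit [85/3,32], descend [2, 5]
    N2 x:[29,41] y:[85/3,31] z:[29,38] -> hit [29,31] leaf, test {P1(miss), P4@t=89/3}
    N5 x:[25,26] y:[91/3,32] z:[12,17] -> miss, prune

Summary -> nodes [0, 3, 4, 2, 5]; box-tests=5; leaf-entries=1; first=P4

== RESULT ==
[0, 3, 4, 2, 5]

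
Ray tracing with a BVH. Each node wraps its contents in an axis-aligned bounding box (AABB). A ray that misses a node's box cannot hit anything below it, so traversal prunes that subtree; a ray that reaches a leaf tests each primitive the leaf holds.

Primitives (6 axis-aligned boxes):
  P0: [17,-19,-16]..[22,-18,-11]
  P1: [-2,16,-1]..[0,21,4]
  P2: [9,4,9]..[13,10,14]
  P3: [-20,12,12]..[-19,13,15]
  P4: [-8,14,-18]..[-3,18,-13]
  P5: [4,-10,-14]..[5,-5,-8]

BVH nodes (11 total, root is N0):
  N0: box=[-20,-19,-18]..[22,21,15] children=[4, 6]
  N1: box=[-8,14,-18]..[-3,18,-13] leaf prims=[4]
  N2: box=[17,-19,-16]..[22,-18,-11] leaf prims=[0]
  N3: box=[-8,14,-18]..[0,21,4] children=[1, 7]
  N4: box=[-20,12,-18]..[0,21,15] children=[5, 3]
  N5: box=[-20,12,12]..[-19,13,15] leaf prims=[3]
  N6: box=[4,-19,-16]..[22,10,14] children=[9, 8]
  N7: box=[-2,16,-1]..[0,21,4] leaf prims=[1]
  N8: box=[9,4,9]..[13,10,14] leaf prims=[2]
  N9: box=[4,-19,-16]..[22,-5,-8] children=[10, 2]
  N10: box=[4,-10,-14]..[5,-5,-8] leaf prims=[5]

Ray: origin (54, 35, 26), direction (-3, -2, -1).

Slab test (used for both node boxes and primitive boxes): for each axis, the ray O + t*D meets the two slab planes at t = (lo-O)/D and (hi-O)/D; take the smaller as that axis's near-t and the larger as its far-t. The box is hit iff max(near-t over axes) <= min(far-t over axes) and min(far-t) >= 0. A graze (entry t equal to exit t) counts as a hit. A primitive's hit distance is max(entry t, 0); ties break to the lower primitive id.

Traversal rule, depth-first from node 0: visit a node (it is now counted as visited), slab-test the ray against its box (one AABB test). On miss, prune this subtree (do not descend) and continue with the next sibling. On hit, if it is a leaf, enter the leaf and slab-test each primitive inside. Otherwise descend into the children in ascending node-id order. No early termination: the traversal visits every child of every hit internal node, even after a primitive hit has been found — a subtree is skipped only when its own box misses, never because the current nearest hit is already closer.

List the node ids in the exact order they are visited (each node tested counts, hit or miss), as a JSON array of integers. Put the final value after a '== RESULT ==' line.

Walk:
N0 x:[32/3,74/3] y:[7,27] z:[11,44] -> hit [11,74/3], descend [4, 6]
  N4 x:[18,74/3] y:[7,23/2] z:[11,44] -> miss, prune
  N6 x:[32/3,50/3] y:[25/2,27] z:[12,42] -> hit [25/2,50/3], descend [8, 9]
    N8 x:[41/3,15] y:[25/2,31/2] z:[12,17] -> hit [41/3,15] leaf, test {P2@t=41/3}
    N9 x:[32/3,50/3] y:[20,27] z:[34,42] -> miss, prune

order=[0, 4, 6, 8, 9]  |boxes|=5  |leaves|=1  hit=P2

== RESULT ==
[0, 4, 6, 8, 9]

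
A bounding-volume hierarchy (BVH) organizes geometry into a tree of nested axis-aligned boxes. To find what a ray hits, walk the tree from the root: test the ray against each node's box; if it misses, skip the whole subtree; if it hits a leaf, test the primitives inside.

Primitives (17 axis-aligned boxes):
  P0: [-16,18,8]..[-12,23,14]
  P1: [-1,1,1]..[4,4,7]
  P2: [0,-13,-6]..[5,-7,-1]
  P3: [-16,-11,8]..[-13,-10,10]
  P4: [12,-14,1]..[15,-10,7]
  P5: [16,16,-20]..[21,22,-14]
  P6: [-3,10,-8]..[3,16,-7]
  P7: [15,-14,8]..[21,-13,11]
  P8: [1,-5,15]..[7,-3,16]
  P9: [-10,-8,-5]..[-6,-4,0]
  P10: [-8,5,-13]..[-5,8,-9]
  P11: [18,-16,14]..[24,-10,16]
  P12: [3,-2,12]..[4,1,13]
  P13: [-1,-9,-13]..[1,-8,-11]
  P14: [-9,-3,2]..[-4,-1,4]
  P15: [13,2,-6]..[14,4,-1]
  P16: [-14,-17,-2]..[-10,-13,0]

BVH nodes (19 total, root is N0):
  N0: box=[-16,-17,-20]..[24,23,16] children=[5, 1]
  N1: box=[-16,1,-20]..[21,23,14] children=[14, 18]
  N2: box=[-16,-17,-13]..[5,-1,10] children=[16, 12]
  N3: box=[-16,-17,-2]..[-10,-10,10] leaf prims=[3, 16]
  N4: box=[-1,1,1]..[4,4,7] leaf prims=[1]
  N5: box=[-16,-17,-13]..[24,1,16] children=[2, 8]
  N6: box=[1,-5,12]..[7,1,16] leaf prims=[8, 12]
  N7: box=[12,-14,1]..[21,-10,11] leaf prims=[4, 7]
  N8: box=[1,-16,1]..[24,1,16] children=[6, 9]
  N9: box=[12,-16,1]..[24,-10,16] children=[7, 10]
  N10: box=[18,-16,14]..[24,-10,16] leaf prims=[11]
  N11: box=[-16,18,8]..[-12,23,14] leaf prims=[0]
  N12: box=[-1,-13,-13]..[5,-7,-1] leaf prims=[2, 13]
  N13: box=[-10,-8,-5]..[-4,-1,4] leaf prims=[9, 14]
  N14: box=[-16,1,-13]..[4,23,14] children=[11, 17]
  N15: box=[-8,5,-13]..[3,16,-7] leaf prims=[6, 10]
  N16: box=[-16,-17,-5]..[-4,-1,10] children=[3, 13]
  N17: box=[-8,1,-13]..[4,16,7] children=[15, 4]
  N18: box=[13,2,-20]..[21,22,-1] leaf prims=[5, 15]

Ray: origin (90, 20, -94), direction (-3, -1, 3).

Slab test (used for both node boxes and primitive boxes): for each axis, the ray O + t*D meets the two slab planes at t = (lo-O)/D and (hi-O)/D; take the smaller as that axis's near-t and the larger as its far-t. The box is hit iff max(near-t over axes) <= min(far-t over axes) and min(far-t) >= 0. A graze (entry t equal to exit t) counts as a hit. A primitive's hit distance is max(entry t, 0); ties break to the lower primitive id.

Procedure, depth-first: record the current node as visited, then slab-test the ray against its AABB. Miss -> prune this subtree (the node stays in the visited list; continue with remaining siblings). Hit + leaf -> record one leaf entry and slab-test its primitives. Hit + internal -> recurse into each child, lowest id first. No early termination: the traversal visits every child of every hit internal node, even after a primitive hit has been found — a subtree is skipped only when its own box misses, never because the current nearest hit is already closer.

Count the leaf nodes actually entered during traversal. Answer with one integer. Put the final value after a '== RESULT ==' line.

Walk:
N0 x:[22,106/3] y:[-3,37] z:[74/3,110/3] -> hit [74/3,106/3], descend [1, 5]
  N1 x:[23,106/3] y:[-3,19] z:[74/3,36] -> miss, prune
  N5 x:[22,106/3] y:[19,37] z:[27,110/3] -> hit [27,106/3], descend [2, 8]
    N2 x:[85/3,106/3] y:[21,37] z:[27,104/3] -> hit [85/3,104/3], descend [12, 16]
      N12 x:[85/3,91/3] y:[27,33] z:[27,31] -> hit [85/3,91/3] leaf, test {P2@t=88/3, P13(miss)}
      N16 x:[94/3,106/3] y:[21,37] z:[89/3,104/3] -> hit [94/3,104/3], descend [3, 13]
        N3 x:[100/3,106/3] y:[30,37] z:[92/3,104/3] -> hit [100/3,104/3] leaf, test {P3(miss), P16(miss)}
        N13 x:[94/3,100/3] y:[21,28] z:[89/3,98/3] -> miss, prune
    N8 x:[22,89/3] y:[19,36] z:[95/3,110/3] -> miss, prune

Summary -> nodes [0, 1, 5, 2, 12, 16, 3, 13, 8]; box-tests=9; leaf-entries=2; first=P2

== RESULT ==
2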